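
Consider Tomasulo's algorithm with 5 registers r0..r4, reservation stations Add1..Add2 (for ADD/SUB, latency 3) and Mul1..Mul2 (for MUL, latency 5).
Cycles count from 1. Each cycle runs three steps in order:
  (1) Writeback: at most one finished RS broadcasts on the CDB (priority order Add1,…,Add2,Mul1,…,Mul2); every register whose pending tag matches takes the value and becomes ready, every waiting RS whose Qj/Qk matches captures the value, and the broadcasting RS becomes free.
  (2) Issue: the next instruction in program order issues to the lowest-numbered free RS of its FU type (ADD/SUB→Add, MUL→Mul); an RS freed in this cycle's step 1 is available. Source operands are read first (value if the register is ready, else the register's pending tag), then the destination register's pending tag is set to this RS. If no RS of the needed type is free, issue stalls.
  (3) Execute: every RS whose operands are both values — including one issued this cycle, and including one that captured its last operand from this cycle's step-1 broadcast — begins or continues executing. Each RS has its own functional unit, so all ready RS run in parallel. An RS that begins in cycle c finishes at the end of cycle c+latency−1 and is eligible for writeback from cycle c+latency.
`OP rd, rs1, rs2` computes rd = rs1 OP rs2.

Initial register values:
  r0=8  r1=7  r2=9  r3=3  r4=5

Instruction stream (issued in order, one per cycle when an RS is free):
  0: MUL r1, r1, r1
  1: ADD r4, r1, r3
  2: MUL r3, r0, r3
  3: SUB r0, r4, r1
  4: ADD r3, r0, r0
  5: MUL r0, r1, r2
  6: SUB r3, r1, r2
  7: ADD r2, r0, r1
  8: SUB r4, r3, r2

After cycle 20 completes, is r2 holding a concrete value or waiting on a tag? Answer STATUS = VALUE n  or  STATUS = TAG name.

STATUS = VALUE 490

c1: issue MUL r1<-Mul1 | r0:8,r1:Mul1,r2:9,r3:3,r4:5
c2: issue ADD r4<-Add1 | r0:8,r1:Mul1,r2:9,r3:3,r4:Add1
c3: issue MUL r3<-Mul2 | r0:8,r1:Mul1,r2:9,r3:Mul2,r4:Add1
c4: issue SUB r0<-Add2 | r0:Add2,r1:Mul1,r2:9,r3:Mul2,r4:Add1
c5: stall | r0:Add2,r1:Mul1,r2:9,r3:Mul2,r4:Add1
c6: CDB Mul1=49; stall | r0:Add2,r1:49,r2:9,r3:Mul2,r4:Add1
c7: stall | r0:Add2,r1:49,r2:9,r3:Mul2,r4:Add1
c8: CDB Mul2=24; stall | r0:Add2,r1:49,r2:9,r3:24,r4:Add1
c9: CDB Add1=52; issue ADD r3<-Add1 | r0:Add2,r1:49,r2:9,r3:Add1,r4:52
c10: issue MUL r0<-Mul1 | r0:Mul1,r1:49,r2:9,r3:Add1,r4:52
c11: stall | r0:Mul1,r1:49,r2:9,r3:Add1,r4:52
c12: CDB Add2=3; issue SUB r3<-Add2 | r0:Mul1,r1:49,r2:9,r3:Add2,r4:52
c13: stall | r0:Mul1,r1:49,r2:9,r3:Add2,r4:52
c14: stall | r0:Mul1,r1:49,r2:9,r3:Add2,r4:52
c15: CDB Add1=6; issue ADD r2<-Add1 | r0:Mul1,r1:49,r2:Add1,r3:Add2,r4:52
c16: CDB Add2=40; issue SUB r4<-Add2 | r0:Mul1,r1:49,r2:Add1,r3:40,r4:Add2
c17: CDB Mul1=441 | r0:441,r1:49,r2:Add1,r3:40,r4:Add2
c18: - | r0:441,r1:49,r2:Add1,r3:40,r4:Add2
c19: - | r0:441,r1:49,r2:Add1,r3:40,r4:Add2
c20: CDB Add1=490 | r0:441,r1:49,r2:490,r3:40,r4:Add2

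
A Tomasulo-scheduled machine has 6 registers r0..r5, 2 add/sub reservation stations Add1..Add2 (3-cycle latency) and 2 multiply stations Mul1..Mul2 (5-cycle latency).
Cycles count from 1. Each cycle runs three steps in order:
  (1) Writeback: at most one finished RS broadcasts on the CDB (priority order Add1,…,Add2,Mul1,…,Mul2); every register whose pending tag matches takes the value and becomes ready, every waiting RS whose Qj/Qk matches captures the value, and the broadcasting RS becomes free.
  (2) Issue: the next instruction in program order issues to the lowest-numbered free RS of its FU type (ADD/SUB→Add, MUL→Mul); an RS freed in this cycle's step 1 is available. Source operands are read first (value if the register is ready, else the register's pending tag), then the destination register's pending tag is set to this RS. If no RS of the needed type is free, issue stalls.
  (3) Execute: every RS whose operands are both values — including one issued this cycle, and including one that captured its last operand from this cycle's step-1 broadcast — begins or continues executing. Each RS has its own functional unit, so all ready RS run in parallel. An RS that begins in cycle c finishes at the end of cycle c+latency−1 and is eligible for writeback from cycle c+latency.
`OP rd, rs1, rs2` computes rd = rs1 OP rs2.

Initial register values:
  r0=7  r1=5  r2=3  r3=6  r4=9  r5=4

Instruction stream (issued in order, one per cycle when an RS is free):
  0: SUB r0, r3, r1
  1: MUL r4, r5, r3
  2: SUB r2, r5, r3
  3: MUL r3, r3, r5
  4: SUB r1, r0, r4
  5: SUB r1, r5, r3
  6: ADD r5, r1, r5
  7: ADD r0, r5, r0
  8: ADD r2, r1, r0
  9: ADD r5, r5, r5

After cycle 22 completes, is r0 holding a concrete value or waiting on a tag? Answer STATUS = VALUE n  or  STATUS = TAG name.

STATUS = VALUE -15

cycle 1: issue SUB r0<-Add1 // r0:Add1,r1:5,r2:3,r3:6,r4:9,r5:4
cycle 2: issue MUL r4<-Mul1 // r0:Add1,r1:5,r2:3,r3:6,r4:Mul1,r5:4
cycle 3: issue SUB r2<-Add2 // r0:Add1,r1:5,r2:Add2,r3:6,r4:Mul1,r5:4
cycle 4: CDB Add1=1; issue MUL r3<-Mul2 // r0:1,r1:5,r2:Add2,r3:Mul2,r4:Mul1,r5:4
cycle 5: issue SUB r1<-Add1 // r0:1,r1:Add1,r2:Add2,r3:Mul2,r4:Mul1,r5:4
cycle 6: CDB Add2=-2; issue SUB r1<-Add2 // r0:1,r1:Add2,r2:-2,r3:Mul2,r4:Mul1,r5:4
cycle 7: CDB Mul1=24; stall // r0:1,r1:Add2,r2:-2,r3:Mul2,r4:24,r5:4
cycle 8: stall // r0:1,r1:Add2,r2:-2,r3:Mul2,r4:24,r5:4
cycle 9: CDB Mul2=24; stall // r0:1,r1:Add2,r2:-2,r3:24,r4:24,r5:4
cycle 10: CDB Add1=-23; issue ADD r5<-Add1 // r0:1,r1:Add2,r2:-2,r3:24,r4:24,r5:Add1
cycle 11: stall // r0:1,r1:Add2,r2:-2,r3:24,r4:24,r5:Add1
cycle 12: CDB Add2=-20; issue ADD r0<-Add2 // r0:Add2,r1:-20,r2:-2,r3:24,r4:24,r5:Add1
cycle 13: stall // r0:Add2,r1:-20,r2:-2,r3:24,r4:24,r5:Add1
cycle 14: stall // r0:Add2,r1:-20,r2:-2,r3:24,r4:24,r5:Add1
cycle 15: CDB Add1=-16; issue ADD r2<-Add1 // r0:Add2,r1:-20,r2:Add1,r3:24,r4:24,r5:-16
cycle 16: stall // r0:Add2,r1:-20,r2:Add1,r3:24,r4:24,r5:-16
cycle 17: stall // r0:Add2,r1:-20,r2:Add1,r3:24,r4:24,r5:-16
cycle 18: CDB Add2=-15; issue ADD r5<-Add2 // r0:-15,r1:-20,r2:Add1,r3:24,r4:24,r5:Add2
cycle 19: - // r0:-15,r1:-20,r2:Add1,r3:24,r4:24,r5:Add2
cycle 20: - // r0:-15,r1:-20,r2:Add1,r3:24,r4:24,r5:Add2
cycle 21: CDB Add1=-35 // r0:-15,r1:-20,r2:-35,r3:24,r4:24,r5:Add2
cycle 22: CDB Add2=-32 // r0:-15,r1:-20,r2:-35,r3:24,r4:24,r5:-32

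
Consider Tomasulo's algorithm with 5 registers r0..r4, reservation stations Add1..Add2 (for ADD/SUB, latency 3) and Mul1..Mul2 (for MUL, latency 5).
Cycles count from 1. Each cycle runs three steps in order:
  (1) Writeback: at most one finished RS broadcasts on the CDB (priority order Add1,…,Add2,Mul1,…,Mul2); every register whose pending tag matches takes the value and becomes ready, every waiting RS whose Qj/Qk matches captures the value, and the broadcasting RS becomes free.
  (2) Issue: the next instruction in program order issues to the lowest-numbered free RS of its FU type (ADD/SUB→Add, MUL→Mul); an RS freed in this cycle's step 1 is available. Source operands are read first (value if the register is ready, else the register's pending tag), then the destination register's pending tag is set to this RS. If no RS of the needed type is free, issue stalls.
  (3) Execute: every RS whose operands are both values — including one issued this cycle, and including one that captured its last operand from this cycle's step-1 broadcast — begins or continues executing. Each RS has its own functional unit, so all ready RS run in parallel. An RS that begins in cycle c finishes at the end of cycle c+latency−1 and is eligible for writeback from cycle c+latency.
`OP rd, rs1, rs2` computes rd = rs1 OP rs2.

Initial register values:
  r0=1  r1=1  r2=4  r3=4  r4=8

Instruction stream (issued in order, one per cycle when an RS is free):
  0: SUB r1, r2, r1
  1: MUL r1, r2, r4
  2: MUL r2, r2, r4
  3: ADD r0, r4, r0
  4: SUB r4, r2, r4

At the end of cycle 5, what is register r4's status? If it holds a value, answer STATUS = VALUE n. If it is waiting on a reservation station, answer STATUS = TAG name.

STATUS = TAG Add2

  c1: issue SUB r1<-Add1  regs: r0:1,r1:Add1,r2:4,r3:4,r4:8
  c2: issue MUL r1<-Mul1  regs: r0:1,r1:Mul1,r2:4,r3:4,r4:8
  c3: issue MUL r2<-Mul2  regs: r0:1,r1:Mul1,r2:Mul2,r3:4,r4:8
  c4: CDB Add1=3; issue ADD r0<-Add1  regs: r0:Add1,r1:Mul1,r2:Mul2,r3:4,r4:8
  c5: issue SUB r4<-Add2  regs: r0:Add1,r1:Mul1,r2:Mul2,r3:4,r4:Add2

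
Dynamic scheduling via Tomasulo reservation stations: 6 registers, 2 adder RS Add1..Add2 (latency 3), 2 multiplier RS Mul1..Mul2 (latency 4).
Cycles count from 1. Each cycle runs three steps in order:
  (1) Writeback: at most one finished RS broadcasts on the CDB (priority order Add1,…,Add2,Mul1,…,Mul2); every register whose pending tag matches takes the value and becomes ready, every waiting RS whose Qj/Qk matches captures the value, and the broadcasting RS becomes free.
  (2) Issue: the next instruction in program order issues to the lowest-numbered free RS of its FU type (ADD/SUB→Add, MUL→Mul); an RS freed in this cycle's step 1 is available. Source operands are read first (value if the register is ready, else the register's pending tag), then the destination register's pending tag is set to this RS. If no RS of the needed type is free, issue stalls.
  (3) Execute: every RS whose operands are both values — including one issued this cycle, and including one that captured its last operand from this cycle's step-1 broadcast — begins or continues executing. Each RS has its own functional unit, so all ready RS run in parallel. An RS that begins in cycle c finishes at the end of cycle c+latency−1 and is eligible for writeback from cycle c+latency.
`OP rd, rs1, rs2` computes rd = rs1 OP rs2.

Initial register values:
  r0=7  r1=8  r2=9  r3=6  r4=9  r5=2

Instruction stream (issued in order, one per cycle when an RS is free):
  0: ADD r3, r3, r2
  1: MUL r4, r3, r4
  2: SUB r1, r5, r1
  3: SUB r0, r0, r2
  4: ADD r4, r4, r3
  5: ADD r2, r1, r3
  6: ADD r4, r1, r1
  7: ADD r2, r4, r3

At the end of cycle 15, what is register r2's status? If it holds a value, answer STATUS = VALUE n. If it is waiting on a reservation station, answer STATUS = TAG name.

  c1: issue ADD r3<-Add1  regs: r0:7,r1:8,r2:9,r3:Add1,r4:9,r5:2
  c2: issue MUL r4<-Mul1  regs: r0:7,r1:8,r2:9,r3:Add1,r4:Mul1,r5:2
  c3: issue SUB r1<-Add2  regs: r0:7,r1:Add2,r2:9,r3:Add1,r4:Mul1,r5:2
  c4: CDB Add1=15; issue SUB r0<-Add1  regs: r0:Add1,r1:Add2,r2:9,r3:15,r4:Mul1,r5:2
  c5: stall  regs: r0:Add1,r1:Add2,r2:9,r3:15,r4:Mul1,r5:2
  c6: CDB Add2=-6; issue ADD r4<-Add2  regs: r0:Add1,r1:-6,r2:9,r3:15,r4:Add2,r5:2
  c7: CDB Add1=-2; issue ADD r2<-Add1  regs: r0:-2,r1:-6,r2:Add1,r3:15,r4:Add2,r5:2
  c8: CDB Mul1=135; stall  regs: r0:-2,r1:-6,r2:Add1,r3:15,r4:Add2,r5:2
  c9: stall  regs: r0:-2,r1:-6,r2:Add1,r3:15,r4:Add2,r5:2
  c10: CDB Add1=9; issue ADD r4<-Add1  regs: r0:-2,r1:-6,r2:9,r3:15,r4:Add1,r5:2
  c11: CDB Add2=150; issue ADD r2<-Add2  regs: r0:-2,r1:-6,r2:Add2,r3:15,r4:Add1,r5:2
  c12: -  regs: r0:-2,r1:-6,r2:Add2,r3:15,r4:Add1,r5:2
  c13: CDB Add1=-12  regs: r0:-2,r1:-6,r2:Add2,r3:15,r4:-12,r5:2
  c14: -  regs: r0:-2,r1:-6,r2:Add2,r3:15,r4:-12,r5:2
  c15: -  regs: r0:-2,r1:-6,r2:Add2,r3:15,r4:-12,r5:2

STATUS = TAG Add2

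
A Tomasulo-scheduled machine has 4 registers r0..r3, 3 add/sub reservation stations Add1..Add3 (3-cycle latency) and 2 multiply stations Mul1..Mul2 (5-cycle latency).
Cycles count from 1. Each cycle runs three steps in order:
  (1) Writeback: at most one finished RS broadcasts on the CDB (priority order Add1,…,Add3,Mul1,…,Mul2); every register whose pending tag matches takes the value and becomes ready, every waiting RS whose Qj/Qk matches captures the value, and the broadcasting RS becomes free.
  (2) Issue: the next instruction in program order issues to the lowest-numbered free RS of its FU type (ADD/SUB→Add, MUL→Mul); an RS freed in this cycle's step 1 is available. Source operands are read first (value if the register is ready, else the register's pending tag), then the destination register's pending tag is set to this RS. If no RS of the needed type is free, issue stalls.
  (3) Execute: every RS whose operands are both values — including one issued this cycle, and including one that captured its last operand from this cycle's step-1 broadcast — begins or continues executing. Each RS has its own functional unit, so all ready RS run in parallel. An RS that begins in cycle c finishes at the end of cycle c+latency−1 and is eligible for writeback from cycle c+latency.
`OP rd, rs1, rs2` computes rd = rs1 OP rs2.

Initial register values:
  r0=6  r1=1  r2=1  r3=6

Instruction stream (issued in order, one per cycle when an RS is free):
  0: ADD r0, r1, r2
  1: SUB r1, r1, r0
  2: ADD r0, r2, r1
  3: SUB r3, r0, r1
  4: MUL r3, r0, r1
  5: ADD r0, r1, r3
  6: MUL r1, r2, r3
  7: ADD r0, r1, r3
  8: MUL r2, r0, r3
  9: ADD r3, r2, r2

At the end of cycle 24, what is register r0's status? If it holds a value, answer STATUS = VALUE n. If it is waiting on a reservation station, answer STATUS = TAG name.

cycle 1: issue ADD r0<-Add1 // r0:Add1,r1:1,r2:1,r3:6
cycle 2: issue SUB r1<-Add2 // r0:Add1,r1:Add2,r2:1,r3:6
cycle 3: issue ADD r0<-Add3 // r0:Add3,r1:Add2,r2:1,r3:6
cycle 4: CDB Add1=2; issue SUB r3<-Add1 // r0:Add3,r1:Add2,r2:1,r3:Add1
cycle 5: issue MUL r3<-Mul1 // r0:Add3,r1:Add2,r2:1,r3:Mul1
cycle 6: stall // r0:Add3,r1:Add2,r2:1,r3:Mul1
cycle 7: CDB Add2=-1; issue ADD r0<-Add2 // r0:Add2,r1:-1,r2:1,r3:Mul1
cycle 8: issue MUL r1<-Mul2 // r0:Add2,r1:Mul2,r2:1,r3:Mul1
cycle 9: stall // r0:Add2,r1:Mul2,r2:1,r3:Mul1
cycle 10: CDB Add3=0; issue ADD r0<-Add3 // r0:Add3,r1:Mul2,r2:1,r3:Mul1
cycle 11: stall // r0:Add3,r1:Mul2,r2:1,r3:Mul1
cycle 12: stall // r0:Add3,r1:Mul2,r2:1,r3:Mul1
cycle 13: CDB Add1=1; stall // r0:Add3,r1:Mul2,r2:1,r3:Mul1
cycle 14: stall // r0:Add3,r1:Mul2,r2:1,r3:Mul1
cycle 15: CDB Mul1=0; issue MUL r2<-Mul1 // r0:Add3,r1:Mul2,r2:Mul1,r3:0
cycle 16: issue ADD r3<-Add1 // r0:Add3,r1:Mul2,r2:Mul1,r3:Add1
cycle 17: - // r0:Add3,r1:Mul2,r2:Mul1,r3:Add1
cycle 18: CDB Add2=-1 // r0:Add3,r1:Mul2,r2:Mul1,r3:Add1
cycle 19: - // r0:Add3,r1:Mul2,r2:Mul1,r3:Add1
cycle 20: CDB Mul2=0 // r0:Add3,r1:0,r2:Mul1,r3:Add1
cycle 21: - // r0:Add3,r1:0,r2:Mul1,r3:Add1
cycle 22: - // r0:Add3,r1:0,r2:Mul1,r3:Add1
cycle 23: CDB Add3=0 // r0:0,r1:0,r2:Mul1,r3:Add1
cycle 24: - // r0:0,r1:0,r2:Mul1,r3:Add1

STATUS = VALUE 0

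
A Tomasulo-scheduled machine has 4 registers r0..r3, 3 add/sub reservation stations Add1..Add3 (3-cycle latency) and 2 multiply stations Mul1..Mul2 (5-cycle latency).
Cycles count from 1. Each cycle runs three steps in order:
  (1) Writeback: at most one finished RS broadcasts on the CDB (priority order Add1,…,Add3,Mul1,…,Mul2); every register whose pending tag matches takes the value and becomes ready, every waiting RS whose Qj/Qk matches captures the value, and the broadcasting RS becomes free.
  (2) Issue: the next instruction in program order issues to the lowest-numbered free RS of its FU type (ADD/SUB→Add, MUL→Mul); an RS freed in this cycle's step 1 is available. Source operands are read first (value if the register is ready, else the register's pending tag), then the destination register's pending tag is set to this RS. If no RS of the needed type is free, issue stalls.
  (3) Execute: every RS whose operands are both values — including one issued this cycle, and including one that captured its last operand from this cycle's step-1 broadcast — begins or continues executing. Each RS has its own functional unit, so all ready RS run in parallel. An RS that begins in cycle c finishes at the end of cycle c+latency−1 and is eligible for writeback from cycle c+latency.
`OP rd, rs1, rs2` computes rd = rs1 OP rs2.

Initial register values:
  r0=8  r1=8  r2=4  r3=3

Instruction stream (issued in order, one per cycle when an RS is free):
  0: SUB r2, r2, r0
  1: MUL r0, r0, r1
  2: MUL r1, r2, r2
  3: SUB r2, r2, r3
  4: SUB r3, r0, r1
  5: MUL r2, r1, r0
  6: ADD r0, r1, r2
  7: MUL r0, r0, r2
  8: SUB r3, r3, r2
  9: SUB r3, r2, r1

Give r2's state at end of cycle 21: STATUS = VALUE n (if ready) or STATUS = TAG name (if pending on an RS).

STATUS = VALUE 1024

cycle 1: issue SUB r2<-Add1 // r0:8,r1:8,r2:Add1,r3:3
cycle 2: issue MUL r0<-Mul1 // r0:Mul1,r1:8,r2:Add1,r3:3
cycle 3: issue MUL r1<-Mul2 // r0:Mul1,r1:Mul2,r2:Add1,r3:3
cycle 4: CDB Add1=-4; issue SUB r2<-Add1 // r0:Mul1,r1:Mul2,r2:Add1,r3:3
cycle 5: issue SUB r3<-Add2 // r0:Mul1,r1:Mul2,r2:Add1,r3:Add2
cycle 6: stall // r0:Mul1,r1:Mul2,r2:Add1,r3:Add2
cycle 7: CDB Add1=-7; stall // r0:Mul1,r1:Mul2,r2:-7,r3:Add2
cycle 8: CDB Mul1=64; issue MUL r2<-Mul1 // r0:64,r1:Mul2,r2:Mul1,r3:Add2
cycle 9: CDB Mul2=16; issue ADD r0<-Add1 // r0:Add1,r1:16,r2:Mul1,r3:Add2
cycle 10: issue MUL r0<-Mul2 // r0:Mul2,r1:16,r2:Mul1,r3:Add2
cycle 11: issue SUB r3<-Add3 // r0:Mul2,r1:16,r2:Mul1,r3:Add3
cycle 12: CDB Add2=48; issue SUB r3<-Add2 // r0:Mul2,r1:16,r2:Mul1,r3:Add2
cycle 13: - // r0:Mul2,r1:16,r2:Mul1,r3:Add2
cycle 14: CDB Mul1=1024 // r0:Mul2,r1:16,r2:1024,r3:Add2
cycle 15: - // r0:Mul2,r1:16,r2:1024,r3:Add2
cycle 16: - // r0:Mul2,r1:16,r2:1024,r3:Add2
cycle 17: CDB Add1=1040 // r0:Mul2,r1:16,r2:1024,r3:Add2
cycle 18: CDB Add2=1008 // r0:Mul2,r1:16,r2:1024,r3:1008
cycle 19: CDB Add3=-976 // r0:Mul2,r1:16,r2:1024,r3:1008
cycle 20: - // r0:Mul2,r1:16,r2:1024,r3:1008
cycle 21: - // r0:Mul2,r1:16,r2:1024,r3:1008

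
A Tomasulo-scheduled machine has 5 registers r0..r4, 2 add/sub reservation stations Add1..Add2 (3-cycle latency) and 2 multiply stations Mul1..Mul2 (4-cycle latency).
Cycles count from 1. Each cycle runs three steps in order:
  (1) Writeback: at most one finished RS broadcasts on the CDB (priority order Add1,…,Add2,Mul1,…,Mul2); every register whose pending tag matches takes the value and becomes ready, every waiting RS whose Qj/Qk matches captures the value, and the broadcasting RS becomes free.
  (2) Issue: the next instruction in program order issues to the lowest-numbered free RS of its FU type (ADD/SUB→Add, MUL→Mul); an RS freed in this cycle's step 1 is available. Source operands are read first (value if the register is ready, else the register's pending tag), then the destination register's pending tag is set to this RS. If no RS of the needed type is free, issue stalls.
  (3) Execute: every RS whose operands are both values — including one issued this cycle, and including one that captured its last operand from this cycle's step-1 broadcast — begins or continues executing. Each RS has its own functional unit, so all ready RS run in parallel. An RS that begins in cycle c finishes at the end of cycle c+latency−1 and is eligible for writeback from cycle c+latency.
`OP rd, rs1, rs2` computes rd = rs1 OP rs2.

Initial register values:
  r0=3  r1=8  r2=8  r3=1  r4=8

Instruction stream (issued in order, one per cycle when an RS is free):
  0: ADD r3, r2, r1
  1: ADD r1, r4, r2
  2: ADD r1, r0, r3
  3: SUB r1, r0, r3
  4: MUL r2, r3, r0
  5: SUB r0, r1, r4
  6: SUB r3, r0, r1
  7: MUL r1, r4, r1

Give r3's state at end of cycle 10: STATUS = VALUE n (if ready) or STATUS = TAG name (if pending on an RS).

cycle 1: issue ADD r3<-Add1 // r0:3,r1:8,r2:8,r3:Add1,r4:8
cycle 2: issue ADD r1<-Add2 // r0:3,r1:Add2,r2:8,r3:Add1,r4:8
cycle 3: stall // r0:3,r1:Add2,r2:8,r3:Add1,r4:8
cycle 4: CDB Add1=16; issue ADD r1<-Add1 // r0:3,r1:Add1,r2:8,r3:16,r4:8
cycle 5: CDB Add2=16; issue SUB r1<-Add2 // r0:3,r1:Add2,r2:8,r3:16,r4:8
cycle 6: issue MUL r2<-Mul1 // r0:3,r1:Add2,r2:Mul1,r3:16,r4:8
cycle 7: CDB Add1=19; issue SUB r0<-Add1 // r0:Add1,r1:Add2,r2:Mul1,r3:16,r4:8
cycle 8: CDB Add2=-13; issue SUB r3<-Add2 // r0:Add1,r1:-13,r2:Mul1,r3:Add2,r4:8
cycle 9: issue MUL r1<-Mul2 // r0:Add1,r1:Mul2,r2:Mul1,r3:Add2,r4:8
cycle 10: CDB Mul1=48 // r0:Add1,r1:Mul2,r2:48,r3:Add2,r4:8

STATUS = TAG Add2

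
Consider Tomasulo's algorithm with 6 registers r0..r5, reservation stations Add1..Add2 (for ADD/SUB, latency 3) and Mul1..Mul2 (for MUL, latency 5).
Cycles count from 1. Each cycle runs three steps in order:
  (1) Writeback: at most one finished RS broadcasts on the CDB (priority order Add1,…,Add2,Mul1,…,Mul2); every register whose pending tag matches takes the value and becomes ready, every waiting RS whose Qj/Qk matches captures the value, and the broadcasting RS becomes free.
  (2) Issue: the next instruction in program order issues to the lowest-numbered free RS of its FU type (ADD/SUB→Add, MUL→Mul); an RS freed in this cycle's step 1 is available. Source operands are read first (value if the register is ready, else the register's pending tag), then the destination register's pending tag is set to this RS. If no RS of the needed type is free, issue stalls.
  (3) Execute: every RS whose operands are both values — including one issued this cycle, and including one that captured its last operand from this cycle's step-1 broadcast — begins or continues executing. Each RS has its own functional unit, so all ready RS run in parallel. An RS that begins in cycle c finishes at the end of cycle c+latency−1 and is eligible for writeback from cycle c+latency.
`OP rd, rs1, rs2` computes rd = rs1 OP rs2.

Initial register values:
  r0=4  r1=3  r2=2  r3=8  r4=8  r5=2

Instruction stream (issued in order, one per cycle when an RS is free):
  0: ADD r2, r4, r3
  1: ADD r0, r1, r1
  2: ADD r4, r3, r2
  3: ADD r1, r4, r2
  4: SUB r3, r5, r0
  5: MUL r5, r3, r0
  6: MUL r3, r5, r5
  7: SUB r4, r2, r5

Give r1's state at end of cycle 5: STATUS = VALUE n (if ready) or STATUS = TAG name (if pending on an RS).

STATUS = TAG Add2

cycle 1: issue ADD r2<-Add1 // r0:4,r1:3,r2:Add1,r3:8,r4:8,r5:2
cycle 2: issue ADD r0<-Add2 // r0:Add2,r1:3,r2:Add1,r3:8,r4:8,r5:2
cycle 3: stall // r0:Add2,r1:3,r2:Add1,r3:8,r4:8,r5:2
cycle 4: CDB Add1=16; issue ADD r4<-Add1 // r0:Add2,r1:3,r2:16,r3:8,r4:Add1,r5:2
cycle 5: CDB Add2=6; issue ADD r1<-Add2 // r0:6,r1:Add2,r2:16,r3:8,r4:Add1,r5:2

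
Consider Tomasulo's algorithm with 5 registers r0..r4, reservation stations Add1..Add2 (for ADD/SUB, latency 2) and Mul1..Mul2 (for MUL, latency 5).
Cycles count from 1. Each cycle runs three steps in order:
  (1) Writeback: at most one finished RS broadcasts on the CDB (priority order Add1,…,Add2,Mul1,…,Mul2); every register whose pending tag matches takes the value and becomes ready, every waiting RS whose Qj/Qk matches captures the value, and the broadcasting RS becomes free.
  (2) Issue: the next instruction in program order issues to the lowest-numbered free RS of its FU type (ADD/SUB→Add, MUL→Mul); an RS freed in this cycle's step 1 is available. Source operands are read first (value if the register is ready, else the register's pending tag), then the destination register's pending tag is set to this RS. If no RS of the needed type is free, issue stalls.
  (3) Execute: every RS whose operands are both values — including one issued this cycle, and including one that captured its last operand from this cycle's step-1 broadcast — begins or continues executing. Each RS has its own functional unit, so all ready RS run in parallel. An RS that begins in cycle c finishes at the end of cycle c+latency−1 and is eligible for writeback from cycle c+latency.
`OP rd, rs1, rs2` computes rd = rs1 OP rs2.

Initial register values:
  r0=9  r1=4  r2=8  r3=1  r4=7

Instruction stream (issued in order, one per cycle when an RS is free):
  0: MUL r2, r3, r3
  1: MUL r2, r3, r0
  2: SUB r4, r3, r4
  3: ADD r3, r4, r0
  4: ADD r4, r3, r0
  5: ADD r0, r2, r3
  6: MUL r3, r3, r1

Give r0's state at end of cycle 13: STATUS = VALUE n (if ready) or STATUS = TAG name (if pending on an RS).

  c1: issue MUL r2<-Mul1  regs: r0:9,r1:4,r2:Mul1,r3:1,r4:7
  c2: issue MUL r2<-Mul2  regs: r0:9,r1:4,r2:Mul2,r3:1,r4:7
  c3: issue SUB r4<-Add1  regs: r0:9,r1:4,r2:Mul2,r3:1,r4:Add1
  c4: issue ADD r3<-Add2  regs: r0:9,r1:4,r2:Mul2,r3:Add2,r4:Add1
  c5: CDB Add1=-6; issue ADD r4<-Add1  regs: r0:9,r1:4,r2:Mul2,r3:Add2,r4:Add1
  c6: CDB Mul1=1; stall  regs: r0:9,r1:4,r2:Mul2,r3:Add2,r4:Add1
  c7: CDB Add2=3; issue ADD r0<-Add2  regs: r0:Add2,r1:4,r2:Mul2,r3:3,r4:Add1
  c8: CDB Mul2=9; issue MUL r3<-Mul1  regs: r0:Add2,r1:4,r2:9,r3:Mul1,r4:Add1
  c9: CDB Add1=12  regs: r0:Add2,r1:4,r2:9,r3:Mul1,r4:12
  c10: CDB Add2=12  regs: r0:12,r1:4,r2:9,r3:Mul1,r4:12
  c11: -  regs: r0:12,r1:4,r2:9,r3:Mul1,r4:12
  c12: -  regs: r0:12,r1:4,r2:9,r3:Mul1,r4:12
  c13: CDB Mul1=12  regs: r0:12,r1:4,r2:9,r3:12,r4:12

STATUS = VALUE 12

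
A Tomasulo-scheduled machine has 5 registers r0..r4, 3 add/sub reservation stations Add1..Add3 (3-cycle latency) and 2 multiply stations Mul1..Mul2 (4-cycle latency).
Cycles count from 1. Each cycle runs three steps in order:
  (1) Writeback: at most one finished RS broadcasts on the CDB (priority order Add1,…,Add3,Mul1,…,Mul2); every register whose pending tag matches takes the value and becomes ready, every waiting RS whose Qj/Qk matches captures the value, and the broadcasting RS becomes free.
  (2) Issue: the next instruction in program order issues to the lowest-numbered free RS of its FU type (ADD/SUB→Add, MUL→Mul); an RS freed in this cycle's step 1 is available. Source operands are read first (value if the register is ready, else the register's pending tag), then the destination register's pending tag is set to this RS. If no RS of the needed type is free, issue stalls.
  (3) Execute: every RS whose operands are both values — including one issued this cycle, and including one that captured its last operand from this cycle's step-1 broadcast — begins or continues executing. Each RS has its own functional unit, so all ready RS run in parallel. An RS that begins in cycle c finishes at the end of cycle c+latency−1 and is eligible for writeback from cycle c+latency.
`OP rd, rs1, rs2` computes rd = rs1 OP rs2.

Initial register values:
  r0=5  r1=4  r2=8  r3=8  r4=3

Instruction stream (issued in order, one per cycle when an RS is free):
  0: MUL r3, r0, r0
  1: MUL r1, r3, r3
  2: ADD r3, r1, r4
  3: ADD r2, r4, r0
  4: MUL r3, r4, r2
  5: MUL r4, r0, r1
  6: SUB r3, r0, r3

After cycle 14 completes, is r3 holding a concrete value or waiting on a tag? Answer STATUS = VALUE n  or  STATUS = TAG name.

cycle 1: issue MUL r3<-Mul1 // r0:5,r1:4,r2:8,r3:Mul1,r4:3
cycle 2: issue MUL r1<-Mul2 // r0:5,r1:Mul2,r2:8,r3:Mul1,r4:3
cycle 3: issue ADD r3<-Add1 // r0:5,r1:Mul2,r2:8,r3:Add1,r4:3
cycle 4: issue ADD r2<-Add2 // r0:5,r1:Mul2,r2:Add2,r3:Add1,r4:3
cycle 5: CDB Mul1=25; issue MUL r3<-Mul1 // r0:5,r1:Mul2,r2:Add2,r3:Mul1,r4:3
cycle 6: stall // r0:5,r1:Mul2,r2:Add2,r3:Mul1,r4:3
cycle 7: CDB Add2=8; stall // r0:5,r1:Mul2,r2:8,r3:Mul1,r4:3
cycle 8: stall // r0:5,r1:Mul2,r2:8,r3:Mul1,r4:3
cycle 9: CDB Mul2=625; issue MUL r4<-Mul2 // r0:5,r1:625,r2:8,r3:Mul1,r4:Mul2
cycle 10: issue SUB r3<-Add2 // r0:5,r1:625,r2:8,r3:Add2,r4:Mul2
cycle 11: CDB Mul1=24 // r0:5,r1:625,r2:8,r3:Add2,r4:Mul2
cycle 12: CDB Add1=628 // r0:5,r1:625,r2:8,r3:Add2,r4:Mul2
cycle 13: CDB Mul2=3125 // r0:5,r1:625,r2:8,r3:Add2,r4:3125
cycle 14: CDB Add2=-19 // r0:5,r1:625,r2:8,r3:-19,r4:3125

STATUS = VALUE -19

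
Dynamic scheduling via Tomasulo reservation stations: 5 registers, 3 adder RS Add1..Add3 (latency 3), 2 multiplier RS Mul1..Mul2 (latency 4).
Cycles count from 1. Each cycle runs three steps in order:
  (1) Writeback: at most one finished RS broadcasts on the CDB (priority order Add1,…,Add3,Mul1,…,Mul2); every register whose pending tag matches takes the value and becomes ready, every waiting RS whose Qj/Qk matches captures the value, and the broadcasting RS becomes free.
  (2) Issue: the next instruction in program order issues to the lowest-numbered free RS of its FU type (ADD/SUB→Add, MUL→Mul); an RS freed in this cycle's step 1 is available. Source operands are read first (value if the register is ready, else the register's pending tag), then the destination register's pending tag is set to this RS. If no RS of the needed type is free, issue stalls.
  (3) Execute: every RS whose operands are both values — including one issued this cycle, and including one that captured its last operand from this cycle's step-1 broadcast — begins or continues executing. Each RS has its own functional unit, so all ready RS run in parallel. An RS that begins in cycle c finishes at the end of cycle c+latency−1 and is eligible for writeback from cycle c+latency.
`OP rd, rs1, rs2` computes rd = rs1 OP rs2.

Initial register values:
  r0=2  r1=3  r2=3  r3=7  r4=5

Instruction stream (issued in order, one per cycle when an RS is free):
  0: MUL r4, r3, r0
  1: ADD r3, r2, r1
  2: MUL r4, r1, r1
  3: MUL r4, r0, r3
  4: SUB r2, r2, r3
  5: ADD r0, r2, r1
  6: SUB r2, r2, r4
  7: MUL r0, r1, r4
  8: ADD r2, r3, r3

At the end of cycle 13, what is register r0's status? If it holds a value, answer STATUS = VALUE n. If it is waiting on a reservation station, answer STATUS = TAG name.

STATUS = TAG Mul2

cycle 1: issue MUL r4<-Mul1 // r0:2,r1:3,r2:3,r3:7,r4:Mul1
cycle 2: issue ADD r3<-Add1 // r0:2,r1:3,r2:3,r3:Add1,r4:Mul1
cycle 3: issue MUL r4<-Mul2 // r0:2,r1:3,r2:3,r3:Add1,r4:Mul2
cycle 4: stall // r0:2,r1:3,r2:3,r3:Add1,r4:Mul2
cycle 5: CDB Add1=6; stall // r0:2,r1:3,r2:3,r3:6,r4:Mul2
cycle 6: CDB Mul1=14; issue MUL r4<-Mul1 // r0:2,r1:3,r2:3,r3:6,r4:Mul1
cycle 7: CDB Mul2=9; issue SUB r2<-Add1 // r0:2,r1:3,r2:Add1,r3:6,r4:Mul1
cycle 8: issue ADD r0<-Add2 // r0:Add2,r1:3,r2:Add1,r3:6,r4:Mul1
cycle 9: issue SUB r2<-Add3 // r0:Add2,r1:3,r2:Add3,r3:6,r4:Mul1
cycle 10: CDB Add1=-3; issue MUL r0<-Mul2 // r0:Mul2,r1:3,r2:Add3,r3:6,r4:Mul1
cycle 11: CDB Mul1=12; issue ADD r2<-Add1 // r0:Mul2,r1:3,r2:Add1,r3:6,r4:12
cycle 12: - // r0:Mul2,r1:3,r2:Add1,r3:6,r4:12
cycle 13: CDB Add2=0 // r0:Mul2,r1:3,r2:Add1,r3:6,r4:12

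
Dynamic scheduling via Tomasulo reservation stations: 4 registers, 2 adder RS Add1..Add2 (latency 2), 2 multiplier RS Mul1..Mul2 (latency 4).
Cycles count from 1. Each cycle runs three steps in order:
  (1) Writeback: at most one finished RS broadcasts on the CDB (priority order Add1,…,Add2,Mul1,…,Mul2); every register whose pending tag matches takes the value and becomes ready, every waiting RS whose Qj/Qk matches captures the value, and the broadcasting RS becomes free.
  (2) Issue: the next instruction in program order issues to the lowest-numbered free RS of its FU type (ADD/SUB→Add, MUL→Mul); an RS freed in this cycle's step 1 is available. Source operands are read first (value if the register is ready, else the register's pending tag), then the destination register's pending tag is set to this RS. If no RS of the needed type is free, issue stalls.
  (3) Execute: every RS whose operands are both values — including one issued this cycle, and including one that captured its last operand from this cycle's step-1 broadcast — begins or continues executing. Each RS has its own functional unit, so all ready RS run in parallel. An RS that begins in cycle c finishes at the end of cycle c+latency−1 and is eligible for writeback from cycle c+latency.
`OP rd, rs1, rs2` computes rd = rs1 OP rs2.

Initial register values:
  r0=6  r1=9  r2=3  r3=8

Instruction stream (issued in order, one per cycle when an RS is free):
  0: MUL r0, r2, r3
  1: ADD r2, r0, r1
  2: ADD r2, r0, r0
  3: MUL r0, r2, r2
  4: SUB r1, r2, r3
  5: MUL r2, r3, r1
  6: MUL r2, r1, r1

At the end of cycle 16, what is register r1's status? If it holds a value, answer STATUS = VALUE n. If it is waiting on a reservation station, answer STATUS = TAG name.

c1: issue MUL r0<-Mul1 | r0:Mul1,r1:9,r2:3,r3:8
c2: issue ADD r2<-Add1 | r0:Mul1,r1:9,r2:Add1,r3:8
c3: issue ADD r2<-Add2 | r0:Mul1,r1:9,r2:Add2,r3:8
c4: issue MUL r0<-Mul2 | r0:Mul2,r1:9,r2:Add2,r3:8
c5: CDB Mul1=24; stall | r0:Mul2,r1:9,r2:Add2,r3:8
c6: stall | r0:Mul2,r1:9,r2:Add2,r3:8
c7: CDB Add1=33; issue SUB r1<-Add1 | r0:Mul2,r1:Add1,r2:Add2,r3:8
c8: CDB Add2=48; issue MUL r2<-Mul1 | r0:Mul2,r1:Add1,r2:Mul1,r3:8
c9: stall | r0:Mul2,r1:Add1,r2:Mul1,r3:8
c10: CDB Add1=40; stall | r0:Mul2,r1:40,r2:Mul1,r3:8
c11: stall | r0:Mul2,r1:40,r2:Mul1,r3:8
c12: CDB Mul2=2304; issue MUL r2<-Mul2 | r0:2304,r1:40,r2:Mul2,r3:8
c13: - | r0:2304,r1:40,r2:Mul2,r3:8
c14: CDB Mul1=320 | r0:2304,r1:40,r2:Mul2,r3:8
c15: - | r0:2304,r1:40,r2:Mul2,r3:8
c16: CDB Mul2=1600 | r0:2304,r1:40,r2:1600,r3:8

STATUS = VALUE 40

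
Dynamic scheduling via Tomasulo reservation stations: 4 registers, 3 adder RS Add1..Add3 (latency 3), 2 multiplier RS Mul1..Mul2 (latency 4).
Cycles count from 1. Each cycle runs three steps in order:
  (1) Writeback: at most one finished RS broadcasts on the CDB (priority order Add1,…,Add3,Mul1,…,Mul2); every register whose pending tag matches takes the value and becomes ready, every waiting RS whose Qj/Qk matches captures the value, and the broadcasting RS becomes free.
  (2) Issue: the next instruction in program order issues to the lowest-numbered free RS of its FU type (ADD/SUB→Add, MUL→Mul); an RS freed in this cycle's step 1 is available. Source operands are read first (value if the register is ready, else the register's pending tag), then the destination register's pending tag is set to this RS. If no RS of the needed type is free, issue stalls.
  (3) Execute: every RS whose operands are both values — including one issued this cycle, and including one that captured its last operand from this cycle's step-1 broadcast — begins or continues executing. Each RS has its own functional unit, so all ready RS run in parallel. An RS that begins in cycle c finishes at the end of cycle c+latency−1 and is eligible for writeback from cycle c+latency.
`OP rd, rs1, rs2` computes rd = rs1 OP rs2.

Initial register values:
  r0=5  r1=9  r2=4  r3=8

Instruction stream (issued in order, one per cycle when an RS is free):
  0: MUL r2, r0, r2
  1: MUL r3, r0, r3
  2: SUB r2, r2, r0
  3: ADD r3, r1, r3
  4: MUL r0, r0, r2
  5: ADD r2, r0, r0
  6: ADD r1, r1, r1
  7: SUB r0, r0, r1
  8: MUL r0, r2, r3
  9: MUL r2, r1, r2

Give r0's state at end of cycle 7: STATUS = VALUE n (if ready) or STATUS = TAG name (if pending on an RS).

STATUS = TAG Mul1

cycle 1: issue MUL r2<-Mul1 // r0:5,r1:9,r2:Mul1,r3:8
cycle 2: issue MUL r3<-Mul2 // r0:5,r1:9,r2:Mul1,r3:Mul2
cycle 3: issue SUB r2<-Add1 // r0:5,r1:9,r2:Add1,r3:Mul2
cycle 4: issue ADD r3<-Add2 // r0:5,r1:9,r2:Add1,r3:Add2
cycle 5: CDB Mul1=20; issue MUL r0<-Mul1 // r0:Mul1,r1:9,r2:Add1,r3:Add2
cycle 6: CDB Mul2=40; issue ADD r2<-Add3 // r0:Mul1,r1:9,r2:Add3,r3:Add2
cycle 7: stall // r0:Mul1,r1:9,r2:Add3,r3:Add2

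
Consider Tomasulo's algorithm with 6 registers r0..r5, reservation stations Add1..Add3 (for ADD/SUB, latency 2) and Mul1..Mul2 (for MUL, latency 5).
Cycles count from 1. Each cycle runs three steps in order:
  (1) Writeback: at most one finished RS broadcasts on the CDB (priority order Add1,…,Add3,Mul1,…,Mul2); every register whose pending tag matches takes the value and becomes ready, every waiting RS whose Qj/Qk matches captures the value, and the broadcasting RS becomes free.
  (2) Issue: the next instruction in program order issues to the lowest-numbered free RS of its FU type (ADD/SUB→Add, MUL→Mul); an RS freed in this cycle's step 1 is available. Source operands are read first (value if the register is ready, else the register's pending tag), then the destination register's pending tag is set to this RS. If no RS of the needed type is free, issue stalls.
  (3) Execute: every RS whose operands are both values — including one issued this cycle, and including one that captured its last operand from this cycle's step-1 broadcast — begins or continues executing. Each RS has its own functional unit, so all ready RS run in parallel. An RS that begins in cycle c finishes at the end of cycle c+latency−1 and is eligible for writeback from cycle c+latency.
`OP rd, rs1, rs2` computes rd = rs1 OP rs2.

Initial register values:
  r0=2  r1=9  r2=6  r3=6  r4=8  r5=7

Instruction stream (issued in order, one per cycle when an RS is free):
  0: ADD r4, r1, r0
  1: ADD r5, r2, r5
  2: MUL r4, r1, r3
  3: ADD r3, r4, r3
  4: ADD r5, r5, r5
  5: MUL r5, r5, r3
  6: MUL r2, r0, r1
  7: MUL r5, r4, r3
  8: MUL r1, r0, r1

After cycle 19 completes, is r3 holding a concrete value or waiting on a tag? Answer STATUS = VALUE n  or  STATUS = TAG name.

STATUS = VALUE 60

cycle 1: issue ADD r4<-Add1 // r0:2,r1:9,r2:6,r3:6,r4:Add1,r5:7
cycle 2: issue ADD r5<-Add2 // r0:2,r1:9,r2:6,r3:6,r4:Add1,r5:Add2
cycle 3: CDB Add1=11; issue MUL r4<-Mul1 // r0:2,r1:9,r2:6,r3:6,r4:Mul1,r5:Add2
cycle 4: CDB Add2=13; issue ADD r3<-Add1 // r0:2,r1:9,r2:6,r3:Add1,r4:Mul1,r5:13
cycle 5: issue ADD r5<-Add2 // r0:2,r1:9,r2:6,r3:Add1,r4:Mul1,r5:Add2
cycle 6: issue MUL r5<-Mul2 // r0:2,r1:9,r2:6,r3:Add1,r4:Mul1,r5:Mul2
cycle 7: CDB Add2=26; stall // r0:2,r1:9,r2:6,r3:Add1,r4:Mul1,r5:Mul2
cycle 8: CDB Mul1=54; issue MUL r2<-Mul1 // r0:2,r1:9,r2:Mul1,r3:Add1,r4:54,r5:Mul2
cycle 9: stall // r0:2,r1:9,r2:Mul1,r3:Add1,r4:54,r5:Mul2
cycle 10: CDB Add1=60; stall // r0:2,r1:9,r2:Mul1,r3:60,r4:54,r5:Mul2
cycle 11: stall // r0:2,r1:9,r2:Mul1,r3:60,r4:54,r5:Mul2
cycle 12: stall // r0:2,r1:9,r2:Mul1,r3:60,r4:54,r5:Mul2
cycle 13: CDB Mul1=18; issue MUL r5<-Mul1 // r0:2,r1:9,r2:18,r3:60,r4:54,r5:Mul1
cycle 14: stall // r0:2,r1:9,r2:18,r3:60,r4:54,r5:Mul1
cycle 15: CDB Mul2=1560; issue MUL r1<-Mul2 // r0:2,r1:Mul2,r2:18,r3:60,r4:54,r5:Mul1
cycle 16: - // r0:2,r1:Mul2,r2:18,r3:60,r4:54,r5:Mul1
cycle 17: - // r0:2,r1:Mul2,r2:18,r3:60,r4:54,r5:Mul1
cycle 18: CDB Mul1=3240 // r0:2,r1:Mul2,r2:18,r3:60,r4:54,r5:3240
cycle 19: - // r0:2,r1:Mul2,r2:18,r3:60,r4:54,r5:3240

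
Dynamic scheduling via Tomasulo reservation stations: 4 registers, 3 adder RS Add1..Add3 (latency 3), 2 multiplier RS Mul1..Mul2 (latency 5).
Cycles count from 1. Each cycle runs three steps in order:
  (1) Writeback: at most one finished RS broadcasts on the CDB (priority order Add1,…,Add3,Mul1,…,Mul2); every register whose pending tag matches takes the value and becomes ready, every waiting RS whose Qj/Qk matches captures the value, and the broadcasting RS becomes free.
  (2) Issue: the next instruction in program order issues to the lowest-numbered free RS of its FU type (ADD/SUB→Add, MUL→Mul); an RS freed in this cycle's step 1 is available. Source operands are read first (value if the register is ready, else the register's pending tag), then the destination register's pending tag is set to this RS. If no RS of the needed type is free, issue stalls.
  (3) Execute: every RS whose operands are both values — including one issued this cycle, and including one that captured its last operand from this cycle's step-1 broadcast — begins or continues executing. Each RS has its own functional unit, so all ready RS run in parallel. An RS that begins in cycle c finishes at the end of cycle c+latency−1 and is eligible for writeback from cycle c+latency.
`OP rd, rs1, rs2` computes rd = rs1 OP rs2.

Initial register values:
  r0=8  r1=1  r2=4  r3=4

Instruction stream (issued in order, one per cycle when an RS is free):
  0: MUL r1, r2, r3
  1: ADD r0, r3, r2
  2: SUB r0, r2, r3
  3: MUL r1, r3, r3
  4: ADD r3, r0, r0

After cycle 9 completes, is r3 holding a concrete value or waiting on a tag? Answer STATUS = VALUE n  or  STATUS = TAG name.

STATUS = VALUE 0

c1: issue MUL r1<-Mul1 | r0:8,r1:Mul1,r2:4,r3:4
c2: issue ADD r0<-Add1 | r0:Add1,r1:Mul1,r2:4,r3:4
c3: issue SUB r0<-Add2 | r0:Add2,r1:Mul1,r2:4,r3:4
c4: issue MUL r1<-Mul2 | r0:Add2,r1:Mul2,r2:4,r3:4
c5: CDB Add1=8; issue ADD r3<-Add1 | r0:Add2,r1:Mul2,r2:4,r3:Add1
c6: CDB Add2=0 | r0:0,r1:Mul2,r2:4,r3:Add1
c7: CDB Mul1=16 | r0:0,r1:Mul2,r2:4,r3:Add1
c8: - | r0:0,r1:Mul2,r2:4,r3:Add1
c9: CDB Add1=0 | r0:0,r1:Mul2,r2:4,r3:0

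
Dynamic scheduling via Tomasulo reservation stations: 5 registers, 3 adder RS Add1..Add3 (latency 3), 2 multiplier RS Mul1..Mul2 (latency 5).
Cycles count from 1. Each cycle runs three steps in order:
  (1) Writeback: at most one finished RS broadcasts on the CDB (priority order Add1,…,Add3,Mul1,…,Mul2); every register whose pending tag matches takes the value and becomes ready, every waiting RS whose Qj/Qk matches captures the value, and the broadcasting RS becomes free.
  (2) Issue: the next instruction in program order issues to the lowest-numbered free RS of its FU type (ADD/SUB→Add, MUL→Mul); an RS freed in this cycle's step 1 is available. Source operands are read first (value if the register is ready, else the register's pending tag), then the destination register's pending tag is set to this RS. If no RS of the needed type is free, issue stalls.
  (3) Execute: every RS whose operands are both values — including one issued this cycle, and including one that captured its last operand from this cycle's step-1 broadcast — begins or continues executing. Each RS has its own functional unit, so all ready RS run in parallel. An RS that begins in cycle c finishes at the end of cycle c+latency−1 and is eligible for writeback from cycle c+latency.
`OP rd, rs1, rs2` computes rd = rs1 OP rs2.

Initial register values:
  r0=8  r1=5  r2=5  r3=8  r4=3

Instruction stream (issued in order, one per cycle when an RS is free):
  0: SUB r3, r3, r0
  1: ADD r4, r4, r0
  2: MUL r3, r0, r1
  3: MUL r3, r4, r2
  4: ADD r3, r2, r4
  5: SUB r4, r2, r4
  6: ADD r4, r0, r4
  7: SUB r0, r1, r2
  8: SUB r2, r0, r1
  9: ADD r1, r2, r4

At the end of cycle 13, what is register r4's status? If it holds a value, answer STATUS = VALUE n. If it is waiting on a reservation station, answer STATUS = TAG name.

  c1: issue SUB r3<-Add1  regs: r0:8,r1:5,r2:5,r3:Add1,r4:3
  c2: issue ADD r4<-Add2  regs: r0:8,r1:5,r2:5,r3:Add1,r4:Add2
  c3: issue MUL r3<-Mul1  regs: r0:8,r1:5,r2:5,r3:Mul1,r4:Add2
  c4: CDB Add1=0; issue MUL r3<-Mul2  regs: r0:8,r1:5,r2:5,r3:Mul2,r4:Add2
  c5: CDB Add2=11; issue ADD r3<-Add1  regs: r0:8,r1:5,r2:5,r3:Add1,r4:11
  c6: issue SUB r4<-Add2  regs: r0:8,r1:5,r2:5,r3:Add1,r4:Add2
  c7: issue ADD r4<-Add3  regs: r0:8,r1:5,r2:5,r3:Add1,r4:Add3
  c8: CDB Add1=16; issue SUB r0<-Add1  regs: r0:Add1,r1:5,r2:5,r3:16,r4:Add3
  c9: CDB Add2=-6; issue SUB r2<-Add2  regs: r0:Add1,r1:5,r2:Add2,r3:16,r4:Add3
  c10: CDB Mul1=40; stall  regs: r0:Add1,r1:5,r2:Add2,r3:16,r4:Add3
  c11: CDB Add1=0; issue ADD r1<-Add1  regs: r0:0,r1:Add1,r2:Add2,r3:16,r4:Add3
  c12: CDB Add3=2  regs: r0:0,r1:Add1,r2:Add2,r3:16,r4:2
  c13: CDB Mul2=55  regs: r0:0,r1:Add1,r2:Add2,r3:16,r4:2

STATUS = VALUE 2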